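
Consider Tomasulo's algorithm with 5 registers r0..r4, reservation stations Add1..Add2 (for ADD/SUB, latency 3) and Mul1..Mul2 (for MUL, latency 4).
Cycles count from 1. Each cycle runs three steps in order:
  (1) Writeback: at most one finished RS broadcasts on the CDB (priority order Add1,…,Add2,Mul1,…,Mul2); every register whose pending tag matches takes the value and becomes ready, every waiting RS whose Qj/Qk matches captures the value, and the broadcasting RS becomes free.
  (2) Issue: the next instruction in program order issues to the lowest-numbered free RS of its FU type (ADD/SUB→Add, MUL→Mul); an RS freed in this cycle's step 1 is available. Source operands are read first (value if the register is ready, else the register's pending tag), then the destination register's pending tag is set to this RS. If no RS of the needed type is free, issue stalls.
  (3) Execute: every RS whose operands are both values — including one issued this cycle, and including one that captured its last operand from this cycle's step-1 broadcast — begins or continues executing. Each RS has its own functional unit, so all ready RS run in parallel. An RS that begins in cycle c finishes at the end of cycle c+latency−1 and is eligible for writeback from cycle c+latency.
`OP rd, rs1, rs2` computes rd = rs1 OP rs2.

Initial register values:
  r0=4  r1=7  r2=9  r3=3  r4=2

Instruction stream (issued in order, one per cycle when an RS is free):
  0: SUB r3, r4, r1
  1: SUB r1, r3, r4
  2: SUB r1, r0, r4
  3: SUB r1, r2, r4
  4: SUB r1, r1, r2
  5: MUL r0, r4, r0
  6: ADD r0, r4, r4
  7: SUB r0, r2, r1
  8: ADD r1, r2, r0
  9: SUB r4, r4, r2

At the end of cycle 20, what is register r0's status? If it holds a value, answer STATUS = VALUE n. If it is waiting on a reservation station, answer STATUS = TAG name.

STATUS = VALUE 11

cycle 1: issue SUB r3<-Add1 // r0:4,r1:7,r2:9,r3:Add1,r4:2
cycle 2: issue SUB r1<-Add2 // r0:4,r1:Add2,r2:9,r3:Add1,r4:2
cycle 3: stall // r0:4,r1:Add2,r2:9,r3:Add1,r4:2
cycle 4: CDB Add1=-5; issue SUB r1<-Add1 // r0:4,r1:Add1,r2:9,r3:-5,r4:2
cycle 5: stall // r0:4,r1:Add1,r2:9,r3:-5,r4:2
cycle 6: stall // r0:4,r1:Add1,r2:9,r3:-5,r4:2
cycle 7: CDB Add1=2; issue SUB r1<-Add1 // r0:4,r1:Add1,r2:9,r3:-5,r4:2
cycle 8: CDB Add2=-7; issue SUB r1<-Add2 // r0:4,r1:Add2,r2:9,r3:-5,r4:2
cycle 9: issue MUL r0<-Mul1 // r0:Mul1,r1:Add2,r2:9,r3:-5,r4:2
cycle 10: CDB Add1=7; issue ADD r0<-Add1 // r0:Add1,r1:Add2,r2:9,r3:-5,r4:2
cycle 11: stall // r0:Add1,r1:Add2,r2:9,r3:-5,r4:2
cycle 12: stall // r0:Add1,r1:Add2,r2:9,r3:-5,r4:2
cycle 13: CDB Add1=4; issue SUB r0<-Add1 // r0:Add1,r1:Add2,r2:9,r3:-5,r4:2
cycle 14: CDB Add2=-2; issue ADD r1<-Add2 // r0:Add1,r1:Add2,r2:9,r3:-5,r4:2
cycle 15: CDB Mul1=8; stall // r0:Add1,r1:Add2,r2:9,r3:-5,r4:2
cycle 16: stall // r0:Add1,r1:Add2,r2:9,r3:-5,r4:2
cycle 17: CDB Add1=11; issue SUB r4<-Add1 // r0:11,r1:Add2,r2:9,r3:-5,r4:Add1
cycle 18: - // r0:11,r1:Add2,r2:9,r3:-5,r4:Add1
cycle 19: - // r0:11,r1:Add2,r2:9,r3:-5,r4:Add1
cycle 20: CDB Add1=-7 // r0:11,r1:Add2,r2:9,r3:-5,r4:-7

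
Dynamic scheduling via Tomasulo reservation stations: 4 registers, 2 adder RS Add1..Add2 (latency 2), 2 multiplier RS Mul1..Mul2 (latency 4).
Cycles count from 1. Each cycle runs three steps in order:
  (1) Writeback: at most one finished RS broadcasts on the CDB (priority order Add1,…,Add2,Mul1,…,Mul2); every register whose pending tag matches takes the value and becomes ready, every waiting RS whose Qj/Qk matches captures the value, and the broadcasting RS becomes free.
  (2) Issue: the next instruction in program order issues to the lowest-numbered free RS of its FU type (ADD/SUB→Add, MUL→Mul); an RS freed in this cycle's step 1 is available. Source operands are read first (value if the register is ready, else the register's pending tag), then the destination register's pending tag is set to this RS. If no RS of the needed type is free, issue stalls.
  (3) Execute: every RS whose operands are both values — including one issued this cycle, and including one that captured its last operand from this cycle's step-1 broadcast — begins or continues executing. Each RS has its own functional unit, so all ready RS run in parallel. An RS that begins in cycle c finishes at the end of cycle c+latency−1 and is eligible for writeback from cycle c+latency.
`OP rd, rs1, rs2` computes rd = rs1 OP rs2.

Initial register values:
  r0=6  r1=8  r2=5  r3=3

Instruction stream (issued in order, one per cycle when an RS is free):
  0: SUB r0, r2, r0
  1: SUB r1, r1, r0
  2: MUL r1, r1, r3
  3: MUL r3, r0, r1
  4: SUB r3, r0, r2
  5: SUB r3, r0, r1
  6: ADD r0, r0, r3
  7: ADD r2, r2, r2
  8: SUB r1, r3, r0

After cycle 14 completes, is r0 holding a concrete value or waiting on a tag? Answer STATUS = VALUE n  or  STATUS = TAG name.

  c1: issue SUB r0<-Add1  regs: r0:Add1,r1:8,r2:5,r3:3
  c2: issue SUB r1<-Add2  regs: r0:Add1,r1:Add2,r2:5,r3:3
  c3: CDB Add1=-1; issue MUL r1<-Mul1  regs: r0:-1,r1:Mul1,r2:5,r3:3
  c4: issue MUL r3<-Mul2  regs: r0:-1,r1:Mul1,r2:5,r3:Mul2
  c5: CDB Add2=9; issue SUB r3<-Add1  regs: r0:-1,r1:Mul1,r2:5,r3:Add1
  c6: issue SUB r3<-Add2  regs: r0:-1,r1:Mul1,r2:5,r3:Add2
  c7: CDB Add1=-6; issue ADD r0<-Add1  regs: r0:Add1,r1:Mul1,r2:5,r3:Add2
  c8: stall  regs: r0:Add1,r1:Mul1,r2:5,r3:Add2
  c9: CDB Mul1=27; stall  regs: r0:Add1,r1:27,r2:5,r3:Add2
  c10: stall  regs: r0:Add1,r1:27,r2:5,r3:Add2
  c11: CDB Add2=-28; issue ADD r2<-Add2  regs: r0:Add1,r1:27,r2:Add2,r3:-28
  c12: stall  regs: r0:Add1,r1:27,r2:Add2,r3:-28
  c13: CDB Add1=-29; issue SUB r1<-Add1  regs: r0:-29,r1:Add1,r2:Add2,r3:-28
  c14: CDB Add2=10  regs: r0:-29,r1:Add1,r2:10,r3:-28

STATUS = VALUE -29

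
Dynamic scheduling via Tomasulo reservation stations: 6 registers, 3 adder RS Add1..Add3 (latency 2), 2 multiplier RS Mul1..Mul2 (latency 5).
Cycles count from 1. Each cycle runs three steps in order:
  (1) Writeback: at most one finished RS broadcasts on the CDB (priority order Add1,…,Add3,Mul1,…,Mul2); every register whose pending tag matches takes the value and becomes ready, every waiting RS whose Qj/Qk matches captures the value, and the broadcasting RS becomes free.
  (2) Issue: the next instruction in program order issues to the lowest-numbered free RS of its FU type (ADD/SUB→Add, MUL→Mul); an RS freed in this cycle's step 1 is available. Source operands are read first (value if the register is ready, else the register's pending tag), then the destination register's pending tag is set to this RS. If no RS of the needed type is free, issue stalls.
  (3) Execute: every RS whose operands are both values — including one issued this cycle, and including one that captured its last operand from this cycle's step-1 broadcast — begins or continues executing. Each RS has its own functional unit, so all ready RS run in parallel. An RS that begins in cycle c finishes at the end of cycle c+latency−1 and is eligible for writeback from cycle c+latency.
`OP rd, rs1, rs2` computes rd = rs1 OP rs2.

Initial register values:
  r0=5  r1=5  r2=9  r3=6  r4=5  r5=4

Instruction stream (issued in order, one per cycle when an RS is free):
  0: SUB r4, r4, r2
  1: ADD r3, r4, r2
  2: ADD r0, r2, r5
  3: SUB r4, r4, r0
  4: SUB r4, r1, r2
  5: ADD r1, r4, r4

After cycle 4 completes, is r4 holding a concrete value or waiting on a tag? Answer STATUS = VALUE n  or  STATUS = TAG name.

  c1: issue SUB r4<-Add1  regs: r0:5,r1:5,r2:9,r3:6,r4:Add1,r5:4
  c2: issue ADD r3<-Add2  regs: r0:5,r1:5,r2:9,r3:Add2,r4:Add1,r5:4
  c3: CDB Add1=-4; issue ADD r0<-Add1  regs: r0:Add1,r1:5,r2:9,r3:Add2,r4:-4,r5:4
  c4: issue SUB r4<-Add3  regs: r0:Add1,r1:5,r2:9,r3:Add2,r4:Add3,r5:4

STATUS = TAG Add3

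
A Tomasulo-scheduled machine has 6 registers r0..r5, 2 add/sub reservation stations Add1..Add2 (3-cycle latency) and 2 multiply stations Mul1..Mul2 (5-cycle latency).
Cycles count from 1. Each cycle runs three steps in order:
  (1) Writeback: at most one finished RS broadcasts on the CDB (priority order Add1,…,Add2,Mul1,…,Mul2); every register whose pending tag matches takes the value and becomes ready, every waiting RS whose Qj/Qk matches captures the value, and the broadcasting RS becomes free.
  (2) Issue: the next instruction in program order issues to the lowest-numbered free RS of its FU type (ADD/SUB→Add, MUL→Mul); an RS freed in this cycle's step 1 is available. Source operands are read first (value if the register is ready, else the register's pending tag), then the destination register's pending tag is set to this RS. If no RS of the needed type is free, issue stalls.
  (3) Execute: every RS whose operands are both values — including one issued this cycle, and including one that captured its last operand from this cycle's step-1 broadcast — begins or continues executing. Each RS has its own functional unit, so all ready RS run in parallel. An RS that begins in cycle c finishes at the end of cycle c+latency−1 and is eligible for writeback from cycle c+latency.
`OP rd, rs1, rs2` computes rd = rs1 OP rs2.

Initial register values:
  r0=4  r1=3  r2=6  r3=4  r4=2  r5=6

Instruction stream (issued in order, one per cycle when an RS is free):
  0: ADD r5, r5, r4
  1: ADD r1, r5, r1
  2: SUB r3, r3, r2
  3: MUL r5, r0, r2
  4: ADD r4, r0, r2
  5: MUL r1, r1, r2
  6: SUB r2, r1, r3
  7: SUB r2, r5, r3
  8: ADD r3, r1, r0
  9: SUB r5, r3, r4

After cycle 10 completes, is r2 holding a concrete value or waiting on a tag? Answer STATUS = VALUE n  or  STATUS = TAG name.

c1: issue ADD r5<-Add1 | r0:4,r1:3,r2:6,r3:4,r4:2,r5:Add1
c2: issue ADD r1<-Add2 | r0:4,r1:Add2,r2:6,r3:4,r4:2,r5:Add1
c3: stall | r0:4,r1:Add2,r2:6,r3:4,r4:2,r5:Add1
c4: CDB Add1=8; issue SUB r3<-Add1 | r0:4,r1:Add2,r2:6,r3:Add1,r4:2,r5:8
c5: issue MUL r5<-Mul1 | r0:4,r1:Add2,r2:6,r3:Add1,r4:2,r5:Mul1
c6: stall | r0:4,r1:Add2,r2:6,r3:Add1,r4:2,r5:Mul1
c7: CDB Add1=-2; issue ADD r4<-Add1 | r0:4,r1:Add2,r2:6,r3:-2,r4:Add1,r5:Mul1
c8: CDB Add2=11; issue MUL r1<-Mul2 | r0:4,r1:Mul2,r2:6,r3:-2,r4:Add1,r5:Mul1
c9: issue SUB r2<-Add2 | r0:4,r1:Mul2,r2:Add2,r3:-2,r4:Add1,r5:Mul1
c10: CDB Add1=10; issue SUB r2<-Add1 | r0:4,r1:Mul2,r2:Add1,r3:-2,r4:10,r5:Mul1

STATUS = TAG Add1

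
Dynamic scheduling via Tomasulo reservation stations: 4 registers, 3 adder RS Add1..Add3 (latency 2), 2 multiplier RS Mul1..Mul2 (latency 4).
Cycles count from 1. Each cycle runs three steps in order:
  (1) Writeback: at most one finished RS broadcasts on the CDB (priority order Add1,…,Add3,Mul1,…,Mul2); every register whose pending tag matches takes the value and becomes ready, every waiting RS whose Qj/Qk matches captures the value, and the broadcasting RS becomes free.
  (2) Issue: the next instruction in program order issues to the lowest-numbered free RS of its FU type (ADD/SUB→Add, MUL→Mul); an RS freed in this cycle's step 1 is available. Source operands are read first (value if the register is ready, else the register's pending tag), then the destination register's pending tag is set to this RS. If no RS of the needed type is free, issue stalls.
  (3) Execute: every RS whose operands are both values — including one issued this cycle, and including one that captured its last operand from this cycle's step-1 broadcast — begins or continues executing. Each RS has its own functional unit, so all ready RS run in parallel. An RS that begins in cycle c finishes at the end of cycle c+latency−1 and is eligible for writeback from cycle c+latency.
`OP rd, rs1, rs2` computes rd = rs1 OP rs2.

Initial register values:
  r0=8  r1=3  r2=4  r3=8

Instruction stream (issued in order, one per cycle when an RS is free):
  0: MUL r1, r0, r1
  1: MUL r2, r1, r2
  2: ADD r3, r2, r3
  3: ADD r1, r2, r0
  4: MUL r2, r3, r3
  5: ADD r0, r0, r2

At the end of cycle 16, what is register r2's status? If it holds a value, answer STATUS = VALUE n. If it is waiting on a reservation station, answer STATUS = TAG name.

c1: issue MUL r1<-Mul1 | r0:8,r1:Mul1,r2:4,r3:8
c2: issue MUL r2<-Mul2 | r0:8,r1:Mul1,r2:Mul2,r3:8
c3: issue ADD r3<-Add1 | r0:8,r1:Mul1,r2:Mul2,r3:Add1
c4: issue ADD r1<-Add2 | r0:8,r1:Add2,r2:Mul2,r3:Add1
c5: CDB Mul1=24; issue MUL r2<-Mul1 | r0:8,r1:Add2,r2:Mul1,r3:Add1
c6: issue ADD r0<-Add3 | r0:Add3,r1:Add2,r2:Mul1,r3:Add1
c7: - | r0:Add3,r1:Add2,r2:Mul1,r3:Add1
c8: - | r0:Add3,r1:Add2,r2:Mul1,r3:Add1
c9: CDB Mul2=96 | r0:Add3,r1:Add2,r2:Mul1,r3:Add1
c10: - | r0:Add3,r1:Add2,r2:Mul1,r3:Add1
c11: CDB Add1=104 | r0:Add3,r1:Add2,r2:Mul1,r3:104
c12: CDB Add2=104 | r0:Add3,r1:104,r2:Mul1,r3:104
c13: - | r0:Add3,r1:104,r2:Mul1,r3:104
c14: - | r0:Add3,r1:104,r2:Mul1,r3:104
c15: CDB Mul1=10816 | r0:Add3,r1:104,r2:10816,r3:104
c16: - | r0:Add3,r1:104,r2:10816,r3:104

STATUS = VALUE 10816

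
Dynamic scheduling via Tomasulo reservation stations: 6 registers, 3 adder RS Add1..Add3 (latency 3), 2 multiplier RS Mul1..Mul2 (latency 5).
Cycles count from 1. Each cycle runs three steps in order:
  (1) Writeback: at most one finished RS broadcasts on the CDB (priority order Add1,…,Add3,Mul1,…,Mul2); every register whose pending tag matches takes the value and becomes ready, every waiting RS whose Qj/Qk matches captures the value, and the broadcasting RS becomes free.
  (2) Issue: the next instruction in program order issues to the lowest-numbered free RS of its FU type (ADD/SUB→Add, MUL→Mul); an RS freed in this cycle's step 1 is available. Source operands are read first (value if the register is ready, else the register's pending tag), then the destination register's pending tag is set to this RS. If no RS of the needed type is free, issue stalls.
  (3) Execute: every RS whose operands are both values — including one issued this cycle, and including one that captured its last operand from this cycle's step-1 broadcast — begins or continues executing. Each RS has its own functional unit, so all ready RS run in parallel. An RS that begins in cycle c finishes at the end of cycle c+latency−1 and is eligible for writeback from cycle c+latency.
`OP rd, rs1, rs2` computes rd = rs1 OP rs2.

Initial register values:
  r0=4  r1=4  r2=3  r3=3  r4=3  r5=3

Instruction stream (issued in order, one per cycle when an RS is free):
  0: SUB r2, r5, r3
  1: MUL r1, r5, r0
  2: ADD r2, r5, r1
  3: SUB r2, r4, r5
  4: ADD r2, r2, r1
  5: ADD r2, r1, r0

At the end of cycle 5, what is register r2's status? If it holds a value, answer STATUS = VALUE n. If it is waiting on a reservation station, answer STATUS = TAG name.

STATUS = TAG Add3

c1: issue SUB r2<-Add1 | r0:4,r1:4,r2:Add1,r3:3,r4:3,r5:3
c2: issue MUL r1<-Mul1 | r0:4,r1:Mul1,r2:Add1,r3:3,r4:3,r5:3
c3: issue ADD r2<-Add2 | r0:4,r1:Mul1,r2:Add2,r3:3,r4:3,r5:3
c4: CDB Add1=0; issue SUB r2<-Add1 | r0:4,r1:Mul1,r2:Add1,r3:3,r4:3,r5:3
c5: issue ADD r2<-Add3 | r0:4,r1:Mul1,r2:Add3,r3:3,r4:3,r5:3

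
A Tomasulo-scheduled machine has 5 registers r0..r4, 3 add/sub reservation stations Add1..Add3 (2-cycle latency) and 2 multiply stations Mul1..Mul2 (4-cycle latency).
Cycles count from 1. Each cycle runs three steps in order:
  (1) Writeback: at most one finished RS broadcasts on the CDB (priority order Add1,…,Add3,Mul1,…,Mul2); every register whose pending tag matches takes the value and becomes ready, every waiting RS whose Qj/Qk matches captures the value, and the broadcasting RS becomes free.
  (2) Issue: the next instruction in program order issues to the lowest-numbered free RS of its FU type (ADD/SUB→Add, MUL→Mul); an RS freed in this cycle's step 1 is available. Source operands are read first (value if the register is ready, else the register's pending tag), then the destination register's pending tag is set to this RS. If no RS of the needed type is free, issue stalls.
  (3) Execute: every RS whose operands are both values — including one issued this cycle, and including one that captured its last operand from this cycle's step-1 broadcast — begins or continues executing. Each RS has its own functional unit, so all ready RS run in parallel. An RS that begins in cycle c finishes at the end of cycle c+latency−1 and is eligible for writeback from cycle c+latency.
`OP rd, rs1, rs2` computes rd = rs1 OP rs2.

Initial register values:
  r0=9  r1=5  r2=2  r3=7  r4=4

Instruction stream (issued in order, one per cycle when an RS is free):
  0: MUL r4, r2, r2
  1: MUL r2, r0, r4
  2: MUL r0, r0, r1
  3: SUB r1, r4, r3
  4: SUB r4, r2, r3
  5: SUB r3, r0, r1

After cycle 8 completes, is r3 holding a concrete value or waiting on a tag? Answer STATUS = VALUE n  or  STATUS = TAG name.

c1: issue MUL r4<-Mul1 | r0:9,r1:5,r2:2,r3:7,r4:Mul1
c2: issue MUL r2<-Mul2 | r0:9,r1:5,r2:Mul2,r3:7,r4:Mul1
c3: stall | r0:9,r1:5,r2:Mul2,r3:7,r4:Mul1
c4: stall | r0:9,r1:5,r2:Mul2,r3:7,r4:Mul1
c5: CDB Mul1=4; issue MUL r0<-Mul1 | r0:Mul1,r1:5,r2:Mul2,r3:7,r4:4
c6: issue SUB r1<-Add1 | r0:Mul1,r1:Add1,r2:Mul2,r3:7,r4:4
c7: issue SUB r4<-Add2 | r0:Mul1,r1:Add1,r2:Mul2,r3:7,r4:Add2
c8: CDB Add1=-3; issue SUB r3<-Add1 | r0:Mul1,r1:-3,r2:Mul2,r3:Add1,r4:Add2

STATUS = TAG Add1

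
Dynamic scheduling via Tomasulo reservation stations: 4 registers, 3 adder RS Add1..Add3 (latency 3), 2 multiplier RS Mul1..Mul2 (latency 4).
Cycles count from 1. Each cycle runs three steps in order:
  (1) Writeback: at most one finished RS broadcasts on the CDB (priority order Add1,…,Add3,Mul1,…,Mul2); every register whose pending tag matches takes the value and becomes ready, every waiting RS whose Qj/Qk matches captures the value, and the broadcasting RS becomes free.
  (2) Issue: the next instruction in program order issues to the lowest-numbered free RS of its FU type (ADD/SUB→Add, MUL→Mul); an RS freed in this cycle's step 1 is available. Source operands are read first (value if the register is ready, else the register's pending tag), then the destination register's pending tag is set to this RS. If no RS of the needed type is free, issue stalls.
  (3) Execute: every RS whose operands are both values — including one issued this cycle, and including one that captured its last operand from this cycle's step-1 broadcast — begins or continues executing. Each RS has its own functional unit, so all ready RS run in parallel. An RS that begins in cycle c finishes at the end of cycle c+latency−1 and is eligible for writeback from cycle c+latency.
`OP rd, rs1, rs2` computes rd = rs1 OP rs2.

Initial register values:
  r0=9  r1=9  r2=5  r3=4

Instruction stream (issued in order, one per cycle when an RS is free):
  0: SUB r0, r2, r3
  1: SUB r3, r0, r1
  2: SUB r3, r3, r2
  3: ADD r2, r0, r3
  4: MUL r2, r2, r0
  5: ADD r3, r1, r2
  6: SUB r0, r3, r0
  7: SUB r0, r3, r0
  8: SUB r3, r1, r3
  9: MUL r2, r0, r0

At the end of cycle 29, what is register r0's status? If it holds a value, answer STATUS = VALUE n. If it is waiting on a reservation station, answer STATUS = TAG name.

STATUS = VALUE 1

cycle 1: issue SUB r0<-Add1 // r0:Add1,r1:9,r2:5,r3:4
cycle 2: issue SUB r3<-Add2 // r0:Add1,r1:9,r2:5,r3:Add2
cycle 3: issue SUB r3<-Add3 // r0:Add1,r1:9,r2:5,r3:Add3
cycle 4: CDB Add1=1; issue ADD r2<-Add1 // r0:1,r1:9,r2:Add1,r3:Add3
cycle 5: issue MUL r2<-Mul1 // r0:1,r1:9,r2:Mul1,r3:Add3
cycle 6: stall // r0:1,r1:9,r2:Mul1,r3:Add3
cycle 7: CDB Add2=-8; issue ADD r3<-Add2 // r0:1,r1:9,r2:Mul1,r3:Add2
cycle 8: stall // r0:1,r1:9,r2:Mul1,r3:Add2
cycle 9: stall // r0:1,r1:9,r2:Mul1,r3:Add2
cycle 10: CDB Add3=-13; issue SUB r0<-Add3 // r0:Add3,r1:9,r2:Mul1,r3:Add2
cycle 11: stall // r0:Add3,r1:9,r2:Mul1,r3:Add2
cycle 12: stall // r0:Add3,r1:9,r2:Mul1,r3:Add2
cycle 13: CDB Add1=-12; issue SUB r0<-Add1 // r0:Add1,r1:9,r2:Mul1,r3:Add2
cycle 14: stall // r0:Add1,r1:9,r2:Mul1,r3:Add2
cycle 15: stall // r0:Add1,r1:9,r2:Mul1,r3:Add2
cycle 16: stall // r0:Add1,r1:9,r2:Mul1,r3:Add2
cycle 17: CDB Mul1=-12; stall // r0:Add1,r1:9,r2:-12,r3:Add2
cycle 18: stall // r0:Add1,r1:9,r2:-12,r3:Add2
cycle 19: stall // r0:Add1,r1:9,r2:-12,r3:Add2
cycle 20: CDB Add2=-3; issue SUB r3<-Add2 // r0:Add1,r1:9,r2:-12,r3:Add2
cycle 21: issue MUL r2<-Mul1 // r0:Add1,r1:9,r2:Mul1,r3:Add2
cycle 22: - // r0:Add1,r1:9,r2:Mul1,r3:Add2
cycle 23: CDB Add2=12 // r0:Add1,r1:9,r2:Mul1,r3:12
cycle 24: CDB Add3=-4 // r0:Add1,r1:9,r2:Mul1,r3:12
cycle 25: - // r0:Add1,r1:9,r2:Mul1,r3:12
cycle 26: - // r0:Add1,r1:9,r2:Mul1,r3:12
cycle 27: CDB Add1=1 // r0:1,r1:9,r2:Mul1,r3:12
cycle 28: - // r0:1,r1:9,r2:Mul1,r3:12
cycle 29: - // r0:1,r1:9,r2:Mul1,r3:12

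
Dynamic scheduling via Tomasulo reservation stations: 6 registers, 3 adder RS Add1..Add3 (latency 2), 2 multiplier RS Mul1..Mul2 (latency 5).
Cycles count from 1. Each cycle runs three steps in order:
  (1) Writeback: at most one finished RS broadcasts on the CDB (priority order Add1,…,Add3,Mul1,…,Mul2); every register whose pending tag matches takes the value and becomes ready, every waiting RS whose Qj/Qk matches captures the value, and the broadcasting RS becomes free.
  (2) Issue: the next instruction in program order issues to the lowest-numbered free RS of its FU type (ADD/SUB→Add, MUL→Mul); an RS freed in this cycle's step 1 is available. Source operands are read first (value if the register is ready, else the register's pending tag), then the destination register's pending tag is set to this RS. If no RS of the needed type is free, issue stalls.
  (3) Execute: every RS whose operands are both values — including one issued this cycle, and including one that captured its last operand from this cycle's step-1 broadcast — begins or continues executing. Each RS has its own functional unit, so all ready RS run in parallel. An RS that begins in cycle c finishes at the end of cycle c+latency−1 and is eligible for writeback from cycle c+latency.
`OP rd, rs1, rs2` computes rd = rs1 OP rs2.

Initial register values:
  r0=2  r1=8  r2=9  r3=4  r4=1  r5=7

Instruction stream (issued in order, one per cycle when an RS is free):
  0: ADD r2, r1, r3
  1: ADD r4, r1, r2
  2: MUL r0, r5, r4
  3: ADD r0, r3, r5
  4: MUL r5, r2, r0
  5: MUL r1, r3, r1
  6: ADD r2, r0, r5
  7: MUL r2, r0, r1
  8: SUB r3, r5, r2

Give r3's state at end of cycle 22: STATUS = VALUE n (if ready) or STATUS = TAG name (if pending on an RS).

STATUS = VALUE -220

cycle 1: issue ADD r2<-Add1 // r0:2,r1:8,r2:Add1,r3:4,r4:1,r5:7
cycle 2: issue ADD r4<-Add2 // r0:2,r1:8,r2:Add1,r3:4,r4:Add2,r5:7
cycle 3: CDB Add1=12; issue MUL r0<-Mul1 // r0:Mul1,r1:8,r2:12,r3:4,r4:Add2,r5:7
cycle 4: issue ADD r0<-Add1 // r0:Add1,r1:8,r2:12,r3:4,r4:Add2,r5:7
cycle 5: CDB Add2=20; issue MUL r5<-Mul2 // r0:Add1,r1:8,r2:12,r3:4,r4:20,r5:Mul2
cycle 6: CDB Add1=11; stall // r0:11,r1:8,r2:12,r3:4,r4:20,r5:Mul2
cycle 7: stall // r0:11,r1:8,r2:12,r3:4,r4:20,r5:Mul2
cycle 8: stall // r0:11,r1:8,r2:12,r3:4,r4:20,r5:Mul2
cycle 9: stall // r0:11,r1:8,r2:12,r3:4,r4:20,r5:Mul2
cycle 10: CDB Mul1=140; issue MUL r1<-Mul1 // r0:11,r1:Mul1,r2:12,r3:4,r4:20,r5:Mul2
cycle 11: CDB Mul2=132; issue ADD r2<-Add1 // r0:11,r1:Mul1,r2:Add1,r3:4,r4:20,r5:132
cycle 12: issue MUL r2<-Mul2 // r0:11,r1:Mul1,r2:Mul2,r3:4,r4:20,r5:132
cycle 13: CDB Add1=143; issue SUB r3<-Add1 // r0:11,r1:Mul1,r2:Mul2,r3:Add1,r4:20,r5:132
cycle 14: - // r0:11,r1:Mul1,r2:Mul2,r3:Add1,r4:20,r5:132
cycle 15: CDB Mul1=32 // r0:11,r1:32,r2:Mul2,r3:Add1,r4:20,r5:132
cycle 16: - // r0:11,r1:32,r2:Mul2,r3:Add1,r4:20,r5:132
cycle 17: - // r0:11,r1:32,r2:Mul2,r3:Add1,r4:20,r5:132
cycle 18: - // r0:11,r1:32,r2:Mul2,r3:Add1,r4:20,r5:132
cycle 19: - // r0:11,r1:32,r2:Mul2,r3:Add1,r4:20,r5:132
cycle 20: CDB Mul2=352 // r0:11,r1:32,r2:352,r3:Add1,r4:20,r5:132
cycle 21: - // r0:11,r1:32,r2:352,r3:Add1,r4:20,r5:132
cycle 22: CDB Add1=-220 // r0:11,r1:32,r2:352,r3:-220,r4:20,r5:132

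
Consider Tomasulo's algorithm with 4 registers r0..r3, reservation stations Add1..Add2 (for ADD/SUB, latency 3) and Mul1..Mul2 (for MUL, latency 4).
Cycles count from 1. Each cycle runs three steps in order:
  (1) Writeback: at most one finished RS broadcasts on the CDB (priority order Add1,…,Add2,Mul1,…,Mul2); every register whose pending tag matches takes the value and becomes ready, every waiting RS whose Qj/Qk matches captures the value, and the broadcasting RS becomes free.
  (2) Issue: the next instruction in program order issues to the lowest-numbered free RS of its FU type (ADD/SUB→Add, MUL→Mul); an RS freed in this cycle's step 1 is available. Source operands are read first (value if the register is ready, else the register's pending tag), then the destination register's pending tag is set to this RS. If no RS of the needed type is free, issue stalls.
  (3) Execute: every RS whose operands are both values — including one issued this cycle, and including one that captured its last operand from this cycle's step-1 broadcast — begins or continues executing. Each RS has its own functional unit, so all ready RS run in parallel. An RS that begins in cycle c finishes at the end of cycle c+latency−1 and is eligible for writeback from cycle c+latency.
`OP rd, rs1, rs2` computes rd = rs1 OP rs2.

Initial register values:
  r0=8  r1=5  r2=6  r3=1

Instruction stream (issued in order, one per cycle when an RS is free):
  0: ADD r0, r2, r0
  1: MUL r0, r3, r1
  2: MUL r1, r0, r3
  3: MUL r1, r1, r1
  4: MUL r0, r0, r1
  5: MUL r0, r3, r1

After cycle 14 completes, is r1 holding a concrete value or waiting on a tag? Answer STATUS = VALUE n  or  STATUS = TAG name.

STATUS = VALUE 25

cycle 1: issue ADD r0<-Add1 // r0:Add1,r1:5,r2:6,r3:1
cycle 2: issue MUL r0<-Mul1 // r0:Mul1,r1:5,r2:6,r3:1
cycle 3: issue MUL r1<-Mul2 // r0:Mul1,r1:Mul2,r2:6,r3:1
cycle 4: CDB Add1=14; stall // r0:Mul1,r1:Mul2,r2:6,r3:1
cycle 5: stall // r0:Mul1,r1:Mul2,r2:6,r3:1
cycle 6: CDB Mul1=5; issue MUL r1<-Mul1 // r0:5,r1:Mul1,r2:6,r3:1
cycle 7: stall // r0:5,r1:Mul1,r2:6,r3:1
cycle 8: stall // r0:5,r1:Mul1,r2:6,r3:1
cycle 9: stall // r0:5,r1:Mul1,r2:6,r3:1
cycle 10: CDB Mul2=5; issue MUL r0<-Mul2 // r0:Mul2,r1:Mul1,r2:6,r3:1
cycle 11: stall // r0:Mul2,r1:Mul1,r2:6,r3:1
cycle 12: stall // r0:Mul2,r1:Mul1,r2:6,r3:1
cycle 13: stall // r0:Mul2,r1:Mul1,r2:6,r3:1
cycle 14: CDB Mul1=25; issue MUL r0<-Mul1 // r0:Mul1,r1:25,r2:6,r3:1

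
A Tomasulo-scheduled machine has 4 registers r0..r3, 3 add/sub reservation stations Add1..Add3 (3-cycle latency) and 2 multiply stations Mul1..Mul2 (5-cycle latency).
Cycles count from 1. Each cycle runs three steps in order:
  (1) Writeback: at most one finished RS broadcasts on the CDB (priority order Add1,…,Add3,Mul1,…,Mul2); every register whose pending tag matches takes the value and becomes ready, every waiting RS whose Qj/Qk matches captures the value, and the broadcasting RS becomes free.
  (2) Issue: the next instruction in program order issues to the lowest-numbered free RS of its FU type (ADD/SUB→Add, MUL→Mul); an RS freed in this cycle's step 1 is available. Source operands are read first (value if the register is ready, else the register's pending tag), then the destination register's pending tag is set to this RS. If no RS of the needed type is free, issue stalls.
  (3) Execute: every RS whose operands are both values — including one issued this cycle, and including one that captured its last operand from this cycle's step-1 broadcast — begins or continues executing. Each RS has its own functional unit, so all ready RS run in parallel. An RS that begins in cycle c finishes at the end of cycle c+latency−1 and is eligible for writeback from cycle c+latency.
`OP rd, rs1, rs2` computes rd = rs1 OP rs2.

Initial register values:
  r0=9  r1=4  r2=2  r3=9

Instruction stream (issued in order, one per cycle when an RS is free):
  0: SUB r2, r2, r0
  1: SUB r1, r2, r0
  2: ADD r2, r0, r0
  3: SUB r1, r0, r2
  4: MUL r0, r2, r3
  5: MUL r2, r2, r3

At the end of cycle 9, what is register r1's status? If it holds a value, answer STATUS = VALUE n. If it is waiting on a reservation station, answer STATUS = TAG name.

cycle 1: issue SUB r2<-Add1 // r0:9,r1:4,r2:Add1,r3:9
cycle 2: issue SUB r1<-Add2 // r0:9,r1:Add2,r2:Add1,r3:9
cycle 3: issue ADD r2<-Add3 // r0:9,r1:Add2,r2:Add3,r3:9
cycle 4: CDB Add1=-7; issue SUB r1<-Add1 // r0:9,r1:Add1,r2:Add3,r3:9
cycle 5: issue MUL r0<-Mul1 // r0:Mul1,r1:Add1,r2:Add3,r3:9
cycle 6: CDB Add3=18; issue MUL r2<-Mul2 // r0:Mul1,r1:Add1,r2:Mul2,r3:9
cycle 7: CDB Add2=-16 // r0:Mul1,r1:Add1,r2:Mul2,r3:9
cycle 8: - // r0:Mul1,r1:Add1,r2:Mul2,r3:9
cycle 9: CDB Add1=-9 // r0:Mul1,r1:-9,r2:Mul2,r3:9

STATUS = VALUE -9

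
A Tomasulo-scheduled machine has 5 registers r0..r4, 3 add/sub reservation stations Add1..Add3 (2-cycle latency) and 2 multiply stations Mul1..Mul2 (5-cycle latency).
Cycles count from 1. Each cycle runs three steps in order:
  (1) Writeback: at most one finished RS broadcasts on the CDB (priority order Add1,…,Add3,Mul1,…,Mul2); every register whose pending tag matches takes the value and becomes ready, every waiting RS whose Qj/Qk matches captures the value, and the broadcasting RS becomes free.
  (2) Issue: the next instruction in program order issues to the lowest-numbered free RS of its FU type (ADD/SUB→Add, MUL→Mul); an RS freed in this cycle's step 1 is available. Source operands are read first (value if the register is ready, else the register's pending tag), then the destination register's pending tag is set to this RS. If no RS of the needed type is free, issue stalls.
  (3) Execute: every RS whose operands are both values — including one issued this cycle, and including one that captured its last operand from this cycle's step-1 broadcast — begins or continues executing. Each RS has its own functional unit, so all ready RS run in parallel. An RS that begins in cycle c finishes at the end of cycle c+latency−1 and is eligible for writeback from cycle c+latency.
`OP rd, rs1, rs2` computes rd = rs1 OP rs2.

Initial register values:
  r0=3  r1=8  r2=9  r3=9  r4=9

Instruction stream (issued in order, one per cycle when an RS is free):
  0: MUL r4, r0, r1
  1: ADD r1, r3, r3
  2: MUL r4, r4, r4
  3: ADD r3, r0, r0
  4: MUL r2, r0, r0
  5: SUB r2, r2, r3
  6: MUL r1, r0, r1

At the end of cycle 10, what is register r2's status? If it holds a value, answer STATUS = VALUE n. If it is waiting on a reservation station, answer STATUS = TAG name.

STATUS = TAG Add1

cycle 1: issue MUL r4<-Mul1 // r0:3,r1:8,r2:9,r3:9,r4:Mul1
cycle 2: issue ADD r1<-Add1 // r0:3,r1:Add1,r2:9,r3:9,r4:Mul1
cycle 3: issue MUL r4<-Mul2 // r0:3,r1:Add1,r2:9,r3:9,r4:Mul2
cycle 4: CDB Add1=18; issue ADD r3<-Add1 // r0:3,r1:18,r2:9,r3:Add1,r4:Mul2
cycle 5: stall // r0:3,r1:18,r2:9,r3:Add1,r4:Mul2
cycle 6: CDB Add1=6; stall // r0:3,r1:18,r2:9,r3:6,r4:Mul2
cycle 7: CDB Mul1=24; issue MUL r2<-Mul1 // r0:3,r1:18,r2:Mul1,r3:6,r4:Mul2
cycle 8: issue SUB r2<-Add1 // r0:3,r1:18,r2:Add1,r3:6,r4:Mul2
cycle 9: stall // r0:3,r1:18,r2:Add1,r3:6,r4:Mul2
cycle 10: stall // r0:3,r1:18,r2:Add1,r3:6,r4:Mul2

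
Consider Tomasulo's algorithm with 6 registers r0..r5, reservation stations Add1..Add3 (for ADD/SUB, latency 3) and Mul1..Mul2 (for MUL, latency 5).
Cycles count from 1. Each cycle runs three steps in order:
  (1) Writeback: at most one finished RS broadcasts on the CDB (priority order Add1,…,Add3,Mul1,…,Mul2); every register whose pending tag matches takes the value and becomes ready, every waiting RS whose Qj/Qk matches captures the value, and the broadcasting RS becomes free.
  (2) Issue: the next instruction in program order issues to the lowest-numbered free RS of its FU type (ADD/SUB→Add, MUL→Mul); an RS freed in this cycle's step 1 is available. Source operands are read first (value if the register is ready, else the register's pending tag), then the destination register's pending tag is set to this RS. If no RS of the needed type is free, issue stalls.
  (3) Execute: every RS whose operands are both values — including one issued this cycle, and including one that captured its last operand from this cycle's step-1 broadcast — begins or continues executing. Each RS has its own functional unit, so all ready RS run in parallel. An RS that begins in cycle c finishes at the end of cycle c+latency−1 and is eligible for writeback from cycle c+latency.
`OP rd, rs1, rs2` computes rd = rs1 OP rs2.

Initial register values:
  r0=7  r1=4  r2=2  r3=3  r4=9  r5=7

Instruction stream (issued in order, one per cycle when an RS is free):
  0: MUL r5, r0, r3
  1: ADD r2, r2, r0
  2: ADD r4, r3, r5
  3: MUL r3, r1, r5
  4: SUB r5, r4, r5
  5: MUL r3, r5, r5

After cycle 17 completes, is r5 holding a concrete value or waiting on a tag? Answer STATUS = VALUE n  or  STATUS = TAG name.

  c1: issue MUL r5<-Mul1  regs: r0:7,r1:4,r2:2,r3:3,r4:9,r5:Mul1
  c2: issue ADD r2<-Add1  regs: r0:7,r1:4,r2:Add1,r3:3,r4:9,r5:Mul1
  c3: issue ADD r4<-Add2  regs: r0:7,r1:4,r2:Add1,r3:3,r4:Add2,r5:Mul1
  c4: issue MUL r3<-Mul2  regs: r0:7,r1:4,r2:Add1,r3:Mul2,r4:Add2,r5:Mul1
  c5: CDB Add1=9; issue SUB r5<-Add1  regs: r0:7,r1:4,r2:9,r3:Mul2,r4:Add2,r5:Add1
  c6: CDB Mul1=21; issue MUL r3<-Mul1  regs: r0:7,r1:4,r2:9,r3:Mul1,r4:Add2,r5:Add1
  c7: -  regs: r0:7,r1:4,r2:9,r3:Mul1,r4:Add2,r5:Add1
  c8: -  regs: r0:7,r1:4,r2:9,r3:Mul1,r4:Add2,r5:Add1
  c9: CDB Add2=24  regs: r0:7,r1:4,r2:9,r3:Mul1,r4:24,r5:Add1
  c10: -  regs: r0:7,r1:4,r2:9,r3:Mul1,r4:24,r5:Add1
  c11: CDB Mul2=84  regs: r0:7,r1:4,r2:9,r3:Mul1,r4:24,r5:Add1
  c12: CDB Add1=3  regs: r0:7,r1:4,r2:9,r3:Mul1,r4:24,r5:3
  c13: -  regs: r0:7,r1:4,r2:9,r3:Mul1,r4:24,r5:3
  c14: -  regs: r0:7,r1:4,r2:9,r3:Mul1,r4:24,r5:3
  c15: -  regs: r0:7,r1:4,r2:9,r3:Mul1,r4:24,r5:3
  c16: -  regs: r0:7,r1:4,r2:9,r3:Mul1,r4:24,r5:3
  c17: CDB Mul1=9  regs: r0:7,r1:4,r2:9,r3:9,r4:24,r5:3

STATUS = VALUE 3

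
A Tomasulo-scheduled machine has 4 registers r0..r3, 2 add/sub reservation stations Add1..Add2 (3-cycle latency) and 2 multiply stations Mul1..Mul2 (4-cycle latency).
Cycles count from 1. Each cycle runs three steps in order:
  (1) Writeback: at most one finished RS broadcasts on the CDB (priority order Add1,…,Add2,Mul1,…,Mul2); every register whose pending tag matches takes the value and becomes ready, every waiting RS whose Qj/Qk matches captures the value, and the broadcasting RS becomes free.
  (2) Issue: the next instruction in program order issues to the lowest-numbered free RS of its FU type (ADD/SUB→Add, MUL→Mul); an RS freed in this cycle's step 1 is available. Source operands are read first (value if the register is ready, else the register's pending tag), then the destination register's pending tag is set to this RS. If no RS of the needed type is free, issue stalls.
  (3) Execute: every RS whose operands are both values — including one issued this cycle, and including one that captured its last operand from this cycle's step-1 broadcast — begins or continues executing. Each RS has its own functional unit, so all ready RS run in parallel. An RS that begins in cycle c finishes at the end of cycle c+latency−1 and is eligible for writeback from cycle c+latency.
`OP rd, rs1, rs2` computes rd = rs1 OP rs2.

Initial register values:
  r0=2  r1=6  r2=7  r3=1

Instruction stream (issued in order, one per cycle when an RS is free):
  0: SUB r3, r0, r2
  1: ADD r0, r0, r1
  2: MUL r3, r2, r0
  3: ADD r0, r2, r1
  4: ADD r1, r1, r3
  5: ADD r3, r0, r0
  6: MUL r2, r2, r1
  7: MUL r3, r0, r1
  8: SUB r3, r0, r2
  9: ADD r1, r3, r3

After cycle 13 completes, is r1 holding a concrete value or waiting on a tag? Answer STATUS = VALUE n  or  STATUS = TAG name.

STATUS = TAG Add2

  c1: issue SUB r3<-Add1  regs: r0:2,r1:6,r2:7,r3:Add1
  c2: issue ADD r0<-Add2  regs: r0:Add2,r1:6,r2:7,r3:Add1
  c3: issue MUL r3<-Mul1  regs: r0:Add2,r1:6,r2:7,r3:Mul1
  c4: CDB Add1=-5; issue ADD r0<-Add1  regs: r0:Add1,r1:6,r2:7,r3:Mul1
  c5: CDB Add2=8; issue ADD r1<-Add2  regs: r0:Add1,r1:Add2,r2:7,r3:Mul1
  c6: stall  regs: r0:Add1,r1:Add2,r2:7,r3:Mul1
  c7: CDB Add1=13; issue ADD r3<-Add1  regs: r0:13,r1:Add2,r2:7,r3:Add1
  c8: issue MUL r2<-Mul2  regs: r0:13,r1:Add2,r2:Mul2,r3:Add1
  c9: CDB Mul1=56; issue MUL r3<-Mul1  regs: r0:13,r1:Add2,r2:Mul2,r3:Mul1
  c10: CDB Add1=26; issue SUB r3<-Add1  regs: r0:13,r1:Add2,r2:Mul2,r3:Add1
  c11: stall  regs: r0:13,r1:Add2,r2:Mul2,r3:Add1
  c12: CDB Add2=62; issue ADD r1<-Add2  regs: r0:13,r1:Add2,r2:Mul2,r3:Add1
  c13: -  regs: r0:13,r1:Add2,r2:Mul2,r3:Add1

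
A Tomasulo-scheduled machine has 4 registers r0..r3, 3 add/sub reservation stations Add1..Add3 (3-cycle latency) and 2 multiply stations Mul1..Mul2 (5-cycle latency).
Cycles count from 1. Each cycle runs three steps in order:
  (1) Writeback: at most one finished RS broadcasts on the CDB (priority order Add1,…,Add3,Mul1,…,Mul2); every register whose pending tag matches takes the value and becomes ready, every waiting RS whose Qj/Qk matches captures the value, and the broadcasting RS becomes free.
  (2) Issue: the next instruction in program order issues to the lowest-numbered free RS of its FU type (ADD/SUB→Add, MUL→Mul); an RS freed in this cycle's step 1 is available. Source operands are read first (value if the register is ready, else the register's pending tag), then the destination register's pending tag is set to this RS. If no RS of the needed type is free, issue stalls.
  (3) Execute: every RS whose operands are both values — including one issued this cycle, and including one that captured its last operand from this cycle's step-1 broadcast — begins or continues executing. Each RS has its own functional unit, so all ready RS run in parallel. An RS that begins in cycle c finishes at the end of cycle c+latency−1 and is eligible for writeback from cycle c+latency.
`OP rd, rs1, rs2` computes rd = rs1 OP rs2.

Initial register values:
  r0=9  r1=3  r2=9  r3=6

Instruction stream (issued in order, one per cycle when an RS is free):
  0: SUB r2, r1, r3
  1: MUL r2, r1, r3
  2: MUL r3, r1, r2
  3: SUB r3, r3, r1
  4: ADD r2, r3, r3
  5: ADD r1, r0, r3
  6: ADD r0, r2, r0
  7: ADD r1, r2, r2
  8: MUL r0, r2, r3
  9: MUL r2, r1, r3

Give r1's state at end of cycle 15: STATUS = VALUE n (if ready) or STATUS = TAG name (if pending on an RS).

STATUS = TAG Add3

cycle 1: issue SUB r2<-Add1 // r0:9,r1:3,r2:Add1,r3:6
cycle 2: issue MUL r2<-Mul1 // r0:9,r1:3,r2:Mul1,r3:6
cycle 3: issue MUL r3<-Mul2 // r0:9,r1:3,r2:Mul1,r3:Mul2
cycle 4: CDB Add1=-3; issue SUB r3<-Add1 // r0:9,r1:3,r2:Mul1,r3:Add1
cycle 5: issue ADD r2<-Add2 // r0:9,r1:3,r2:Add2,r3:Add1
cycle 6: issue ADD r1<-Add3 // r0:9,r1:Add3,r2:Add2,r3:Add1
cycle 7: CDB Mul1=18; stall // r0:9,r1:Add3,r2:Add2,r3:Add1
cycle 8: stall // r0:9,r1:Add3,r2:Add2,r3:Add1
cycle 9: stall // r0:9,r1:Add3,r2:Add2,r3:Add1
cycle 10: stall // r0:9,r1:Add3,r2:Add2,r3:Add1
cycle 11: stall // r0:9,r1:Add3,r2:Add2,r3:Add1
cycle 12: CDB Mul2=54; stall // r0:9,r1:Add3,r2:Add2,r3:Add1
cycle 13: stall // r0:9,r1:Add3,r2:Add2,r3:Add1
cycle 14: stall // r0:9,r1:Add3,r2:Add2,r3:Add1
cycle 15: CDB Add1=51; issue ADD r0<-Add1 // r0:Add1,r1:Add3,r2:Add2,r3:51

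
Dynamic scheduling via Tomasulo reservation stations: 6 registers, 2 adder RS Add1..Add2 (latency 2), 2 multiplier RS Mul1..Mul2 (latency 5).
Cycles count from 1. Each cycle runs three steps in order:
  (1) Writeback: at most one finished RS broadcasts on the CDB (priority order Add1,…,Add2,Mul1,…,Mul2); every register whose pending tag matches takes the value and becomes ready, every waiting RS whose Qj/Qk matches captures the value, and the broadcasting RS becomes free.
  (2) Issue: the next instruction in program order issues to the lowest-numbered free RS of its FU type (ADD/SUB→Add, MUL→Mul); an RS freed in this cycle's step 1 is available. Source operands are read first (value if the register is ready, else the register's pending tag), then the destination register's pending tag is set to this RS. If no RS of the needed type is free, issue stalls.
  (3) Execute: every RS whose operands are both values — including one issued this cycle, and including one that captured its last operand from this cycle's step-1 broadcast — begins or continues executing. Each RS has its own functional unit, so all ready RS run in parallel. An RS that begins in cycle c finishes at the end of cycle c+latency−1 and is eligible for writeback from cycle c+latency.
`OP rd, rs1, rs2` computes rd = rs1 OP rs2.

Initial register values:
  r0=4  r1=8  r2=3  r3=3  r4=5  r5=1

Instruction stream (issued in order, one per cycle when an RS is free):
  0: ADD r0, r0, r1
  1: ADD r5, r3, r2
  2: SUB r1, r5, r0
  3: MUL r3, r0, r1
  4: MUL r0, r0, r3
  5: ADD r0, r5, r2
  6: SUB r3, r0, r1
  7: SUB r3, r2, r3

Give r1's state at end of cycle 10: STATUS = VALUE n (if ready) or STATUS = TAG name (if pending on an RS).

c1: issue ADD r0<-Add1 | r0:Add1,r1:8,r2:3,r3:3,r4:5,r5:1
c2: issue ADD r5<-Add2 | r0:Add1,r1:8,r2:3,r3:3,r4:5,r5:Add2
c3: CDB Add1=12; issue SUB r1<-Add1 | r0:12,r1:Add1,r2:3,r3:3,r4:5,r5:Add2
c4: CDB Add2=6; issue MUL r3<-Mul1 | r0:12,r1:Add1,r2:3,r3:Mul1,r4:5,r5:6
c5: issue MUL r0<-Mul2 | r0:Mul2,r1:Add1,r2:3,r3:Mul1,r4:5,r5:6
c6: CDB Add1=-6; issue ADD r0<-Add1 | r0:Add1,r1:-6,r2:3,r3:Mul1,r4:5,r5:6
c7: issue SUB r3<-Add2 | r0:Add1,r1:-6,r2:3,r3:Add2,r4:5,r5:6
c8: CDB Add1=9; issue SUB r3<-Add1 | r0:9,r1:-6,r2:3,r3:Add1,r4:5,r5:6
c9: - | r0:9,r1:-6,r2:3,r3:Add1,r4:5,r5:6
c10: CDB Add2=15 | r0:9,r1:-6,r2:3,r3:Add1,r4:5,r5:6

STATUS = VALUE -6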